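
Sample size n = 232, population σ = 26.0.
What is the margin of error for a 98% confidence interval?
Margin of error = 3.97

Margin of error = z* · σ/√n
= 2.326 · 26.0/√232
= 2.326 · 26.0/15.2315
= 3.97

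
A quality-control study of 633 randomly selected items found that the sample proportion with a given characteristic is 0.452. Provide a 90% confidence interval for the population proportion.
(0.419, 0.485)

Proportion CI:
SE = √(p̂(1-p̂)/n) = √(0.452 · 0.548 / 633) = 0.01978

z* = 1.645
Margin = z* · SE = 1.645 · 0.01978 = 0.0325

CI: 0.452 ± 0.0325 = (0.419, 0.485)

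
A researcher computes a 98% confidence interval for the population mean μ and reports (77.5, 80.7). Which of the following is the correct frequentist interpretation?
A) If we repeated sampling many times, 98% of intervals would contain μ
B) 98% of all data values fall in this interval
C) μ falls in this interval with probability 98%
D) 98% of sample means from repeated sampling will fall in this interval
A

A) Correct — this is the frequentist long-run coverage interpretation.
B) Wrong — a CI is about the parameter μ, not individual data values.
C) Wrong — μ is fixed; the randomness lives in the interval, not in μ.
D) Wrong — coverage applies to intervals containing μ, not to future x̄ values.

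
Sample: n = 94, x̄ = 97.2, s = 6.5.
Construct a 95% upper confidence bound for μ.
μ ≤ 98.31

Upper bound (one-sided):
t* = 1.661 (one-sided for 95%)
Upper bound = x̄ + t* · s/√n = 97.2 + 1.661 · 6.5/√94 = 98.31

We are 95% confident that μ ≤ 98.31.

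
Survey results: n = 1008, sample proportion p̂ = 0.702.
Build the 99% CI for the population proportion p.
(0.665, 0.739)

Proportion CI:
SE = √(p̂(1-p̂)/n) = √(0.702 · 0.298 / 1008) = 0.01441

z* = 2.576
Margin = z* · SE = 2.576 · 0.01441 = 0.0371

CI: 0.702 ± 0.0371 = (0.665, 0.739)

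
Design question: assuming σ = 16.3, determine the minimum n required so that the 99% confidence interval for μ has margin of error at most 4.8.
n ≥ 77

For margin E ≤ 4.8:
n ≥ (z* · σ / E)²
n ≥ (2.576 · 16.3 / 4.8)²
n ≥ 76.52

Minimum n = 77 (rounding up)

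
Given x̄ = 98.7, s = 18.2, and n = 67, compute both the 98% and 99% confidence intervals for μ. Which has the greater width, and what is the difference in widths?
99% CI is wider by 1.19

df = 66
98% CI: t* = 2.384, (93.40, 104.00), width = 2 · t* · s/√n = 10.60
99% CI: t* = 2.652, (92.80, 104.60), width = 2 · t* · s/√n = 11.79

The 99% CI is wider by 11.79 - 10.60 = 1.19.
Higher confidence requires a wider interval.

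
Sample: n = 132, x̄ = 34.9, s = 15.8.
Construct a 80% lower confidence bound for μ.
μ ≥ 33.74

Lower bound (one-sided):
t* = 0.844 (one-sided for 80%)
Lower bound = x̄ - t* · s/√n = 34.9 - 0.844 · 15.8/√132 = 33.74

We are 80% confident that μ ≥ 33.74.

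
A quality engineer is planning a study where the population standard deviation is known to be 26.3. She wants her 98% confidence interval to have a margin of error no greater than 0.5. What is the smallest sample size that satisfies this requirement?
n ≥ 14969

For margin E ≤ 0.5:
n ≥ (z* · σ / E)²
n ≥ (2.326 · 26.3 / 0.5)²
n ≥ 14968.94

Minimum n = 14969 (rounding up)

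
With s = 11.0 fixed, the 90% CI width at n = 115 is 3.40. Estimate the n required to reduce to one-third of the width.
n ≈ 1035

CI width ∝ 1/√n
To reduce width by factor 3, need √n to grow by 3 → need 3² = 9 times as many samples.

Current: n = 115, width = 3.40
New: n = 1035, width ≈ 1.13

Width reduced by factor of 3.40/1.13 = 3.01.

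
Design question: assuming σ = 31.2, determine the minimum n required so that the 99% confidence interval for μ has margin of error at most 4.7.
n ≥ 293

For margin E ≤ 4.7:
n ≥ (z* · σ / E)²
n ≥ (2.576 · 31.2 / 4.7)²
n ≥ 292.42

Minimum n = 293 (rounding up)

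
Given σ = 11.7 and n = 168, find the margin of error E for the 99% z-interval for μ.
Margin of error = 2.33

Margin of error = z* · σ/√n
= 2.576 · 11.7/√168
= 2.576 · 11.7/12.9615
= 2.33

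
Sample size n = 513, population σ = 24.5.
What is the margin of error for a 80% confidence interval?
Margin of error = 1.39

Margin of error = z* · σ/√n
= 1.282 · 24.5/√513
= 1.282 · 24.5/22.6495
= 1.39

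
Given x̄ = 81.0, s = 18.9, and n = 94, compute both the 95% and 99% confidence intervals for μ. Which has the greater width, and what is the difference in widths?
99% CI is wider by 2.51

df = 93
95% CI: t* = 1.986, (77.13, 84.87), width = 2 · t* · s/√n = 7.74
99% CI: t* = 2.630, (75.87, 86.13), width = 2 · t* · s/√n = 10.25

The 99% CI is wider by 10.25 - 7.74 = 2.51.
Higher confidence requires a wider interval.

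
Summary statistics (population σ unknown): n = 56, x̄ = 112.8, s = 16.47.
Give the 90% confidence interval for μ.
(109.12, 116.48)

t-interval (σ unknown):
df = n - 1 = 55
t* = 1.673 for 90% confidence

Margin of error = t* · s/√n = 1.673 · 16.47/√56 = 3.68

CI: (109.12, 116.48)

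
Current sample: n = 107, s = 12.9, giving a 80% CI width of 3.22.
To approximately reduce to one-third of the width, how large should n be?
n ≈ 963

CI width ∝ 1/√n
To reduce width by factor 3, need √n to grow by 3 → need 3² = 9 times as many samples.

Current: n = 107, width = 3.22
New: n = 963, width ≈ 1.07

Width reduced by factor of 3.22/1.07 = 3.01.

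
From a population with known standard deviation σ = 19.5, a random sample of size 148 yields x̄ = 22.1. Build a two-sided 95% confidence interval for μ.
(18.96, 25.24)

z-interval (σ known):
z* = 1.960 for 95% confidence

Margin of error = z* · σ/√n = 1.960 · 19.5/√148 = 3.14

CI: (22.1 - 3.14, 22.1 + 3.14) = (18.96, 25.24)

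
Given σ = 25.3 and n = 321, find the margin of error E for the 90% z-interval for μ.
Margin of error = 2.32

Margin of error = z* · σ/√n
= 1.645 · 25.3/√321
= 1.645 · 25.3/17.9165
= 2.32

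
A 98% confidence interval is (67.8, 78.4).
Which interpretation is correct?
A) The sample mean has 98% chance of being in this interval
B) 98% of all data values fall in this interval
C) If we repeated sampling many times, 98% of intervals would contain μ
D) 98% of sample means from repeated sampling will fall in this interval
C

A) Wrong — x̄ is observed and sits in the interval by construction.
B) Wrong — a CI is about the parameter μ, not individual data values.
C) Correct — this is the frequentist long-run coverage interpretation.
D) Wrong — coverage applies to intervals containing μ, not to future x̄ values.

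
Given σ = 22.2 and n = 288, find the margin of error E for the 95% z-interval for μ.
Margin of error = 2.56

Margin of error = z* · σ/√n
= 1.960 · 22.2/√288
= 1.960 · 22.2/16.9706
= 2.56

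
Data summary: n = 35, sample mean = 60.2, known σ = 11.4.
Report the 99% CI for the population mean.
(55.24, 65.16)

z-interval (σ known):
z* = 2.576 for 99% confidence

Margin of error = z* · σ/√n = 2.576 · 11.4/√35 = 4.96

CI: (60.2 - 4.96, 60.2 + 4.96) = (55.24, 65.16)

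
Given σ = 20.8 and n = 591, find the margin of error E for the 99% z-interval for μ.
Margin of error = 2.20

Margin of error = z* · σ/√n
= 2.576 · 20.8/√591
= 2.576 · 20.8/24.3105
= 2.20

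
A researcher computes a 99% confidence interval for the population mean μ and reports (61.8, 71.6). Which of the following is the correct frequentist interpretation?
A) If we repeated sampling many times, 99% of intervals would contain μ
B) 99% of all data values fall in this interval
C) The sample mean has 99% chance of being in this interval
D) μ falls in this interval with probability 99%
A

A) Correct — this is the frequentist long-run coverage interpretation.
B) Wrong — a CI is about the parameter μ, not individual data values.
C) Wrong — x̄ is observed and sits in the interval by construction.
D) Wrong — μ is fixed; the randomness lives in the interval, not in μ.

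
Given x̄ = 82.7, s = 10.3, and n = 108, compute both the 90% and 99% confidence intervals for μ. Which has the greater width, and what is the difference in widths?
99% CI is wider by 1.91

df = 107
90% CI: t* = 1.659, (81.06, 84.34), width = 2 · t* · s/√n = 3.29
99% CI: t* = 2.623, (80.10, 85.30), width = 2 · t* · s/√n = 5.20

The 99% CI is wider by 5.20 - 3.29 = 1.91.
Higher confidence requires a wider interval.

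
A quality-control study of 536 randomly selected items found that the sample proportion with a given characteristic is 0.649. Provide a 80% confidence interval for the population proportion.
(0.623, 0.675)

Proportion CI:
SE = √(p̂(1-p̂)/n) = √(0.649 · 0.351 / 536) = 0.02062

z* = 1.282
Margin = z* · SE = 1.282 · 0.02062 = 0.0264

CI: 0.649 ± 0.0264 = (0.623, 0.675)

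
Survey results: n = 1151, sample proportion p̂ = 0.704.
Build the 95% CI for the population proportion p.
(0.678, 0.730)

Proportion CI:
SE = √(p̂(1-p̂)/n) = √(0.704 · 0.296 / 1151) = 0.01346

z* = 1.960
Margin = z* · SE = 1.960 · 0.01346 = 0.0264

CI: 0.704 ± 0.0264 = (0.678, 0.730)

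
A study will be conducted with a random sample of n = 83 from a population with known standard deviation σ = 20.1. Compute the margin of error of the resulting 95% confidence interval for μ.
Margin of error = 4.32

Margin of error = z* · σ/√n
= 1.960 · 20.1/√83
= 1.960 · 20.1/9.1104
= 4.32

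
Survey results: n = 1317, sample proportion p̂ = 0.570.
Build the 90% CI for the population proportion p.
(0.548, 0.592)

Proportion CI:
SE = √(p̂(1-p̂)/n) = √(0.570 · 0.430 / 1317) = 0.01364

z* = 1.645
Margin = z* · SE = 1.645 · 0.01364 = 0.0224

CI: 0.570 ± 0.0224 = (0.548, 0.592)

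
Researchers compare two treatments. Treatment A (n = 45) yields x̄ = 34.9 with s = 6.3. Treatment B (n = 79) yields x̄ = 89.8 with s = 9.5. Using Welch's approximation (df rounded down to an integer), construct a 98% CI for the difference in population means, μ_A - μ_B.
(-58.25, -51.55)

Difference: x̄₁ - x̄₂ = -54.90
SE = √(s₁²/n₁ + s₂²/n₂) = √(6.3²/45 + 9.5²/79) = 1.4228
df = 119.09 → 119 (Welch–Satterthwaite, rounded down)
t* = 2.358

CI: -54.90 ± 2.358 · 1.4228 = -54.90 ± 3.35 = (-58.25, -51.55)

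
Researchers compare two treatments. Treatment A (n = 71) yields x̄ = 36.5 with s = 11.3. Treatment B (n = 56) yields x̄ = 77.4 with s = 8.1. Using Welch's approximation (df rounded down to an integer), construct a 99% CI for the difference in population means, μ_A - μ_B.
(-45.41, -36.39)

Difference: x̄₁ - x̄₂ = -40.90
SE = √(s₁²/n₁ + s₂²/n₂) = √(11.3²/71 + 8.1²/56) = 1.7234
df = 123.96 → 123 (Welch–Satterthwaite, rounded down)
t* = 2.616

CI: -40.90 ± 2.616 · 1.7234 = -40.90 ± 4.51 = (-45.41, -36.39)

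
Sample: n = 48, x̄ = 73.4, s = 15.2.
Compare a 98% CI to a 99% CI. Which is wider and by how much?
99% CI is wider by 1.21

df = 47
98% CI: t* = 2.408, (68.12, 78.68), width = 2 · t* · s/√n = 10.57
99% CI: t* = 2.685, (67.51, 79.29), width = 2 · t* · s/√n = 11.78

The 99% CI is wider by 11.78 - 10.57 = 1.21.
Higher confidence requires a wider interval.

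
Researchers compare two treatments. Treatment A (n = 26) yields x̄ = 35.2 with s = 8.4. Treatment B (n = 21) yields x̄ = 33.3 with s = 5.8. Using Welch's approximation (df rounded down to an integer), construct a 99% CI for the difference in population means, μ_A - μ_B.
(-3.69, 7.49)

Difference: x̄₁ - x̄₂ = 1.90
SE = √(s₁²/n₁ + s₂²/n₂) = √(8.4²/26 + 5.8²/21) = 2.0774
df = 44.04 → 44 (Welch–Satterthwaite, rounded down)
t* = 2.692

CI: 1.90 ± 2.692 · 2.0774 = 1.90 ± 5.59 = (-3.69, 7.49)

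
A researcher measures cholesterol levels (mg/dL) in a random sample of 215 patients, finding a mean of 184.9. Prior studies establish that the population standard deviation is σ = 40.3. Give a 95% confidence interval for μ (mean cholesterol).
(179.51, 190.29)

z-interval (σ known):
z* = 1.960 for 95% confidence

Margin of error = z* · σ/√n = 1.960 · 40.3/√215 = 5.39

CI: (184.9 - 5.39, 184.9 + 5.39) = (179.51, 190.29)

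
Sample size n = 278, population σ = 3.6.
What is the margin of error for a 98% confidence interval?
Margin of error = 0.50

Margin of error = z* · σ/√n
= 2.326 · 3.6/√278
= 2.326 · 3.6/16.6733
= 0.50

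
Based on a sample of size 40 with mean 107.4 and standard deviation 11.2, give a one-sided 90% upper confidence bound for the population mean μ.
μ ≤ 109.71

Upper bound (one-sided):
t* = 1.304 (one-sided for 90%)
Upper bound = x̄ + t* · s/√n = 107.4 + 1.304 · 11.2/√40 = 109.71

We are 90% confident that μ ≤ 109.71.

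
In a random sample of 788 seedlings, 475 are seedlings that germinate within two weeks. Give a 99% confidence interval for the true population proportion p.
(0.558, 0.648)

Proportion CI:
p̂ = 475/788 = 0.60279
SE = √(p̂(1-p̂)/n) = √(0.60279 · 0.39721 / 788) = 0.01743

z* = 2.576
Margin = z* · SE = 2.576 · 0.01743 = 0.0449

CI: 0.60279 ± 0.0449 = (0.558, 0.648)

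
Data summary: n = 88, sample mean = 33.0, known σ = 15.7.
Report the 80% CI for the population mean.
(30.85, 35.15)

z-interval (σ known):
z* = 1.282 for 80% confidence

Margin of error = z* · σ/√n = 1.282 · 15.7/√88 = 2.15

CI: (33.0 - 2.15, 33.0 + 2.15) = (30.85, 35.15)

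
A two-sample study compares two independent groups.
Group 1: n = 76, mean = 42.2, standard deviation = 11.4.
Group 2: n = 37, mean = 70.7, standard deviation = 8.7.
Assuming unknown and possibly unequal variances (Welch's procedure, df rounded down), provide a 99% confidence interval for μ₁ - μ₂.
(-33.60, -23.40)

Difference: x̄₁ - x̄₂ = -28.50
SE = √(s₁²/n₁ + s₂²/n₂) = √(11.4²/76 + 8.7²/37) = 1.9380
df = 90.86 → 90 (Welch–Satterthwaite, rounded down)
t* = 2.632

CI: -28.50 ± 2.632 · 1.9380 = -28.50 ± 5.10 = (-33.60, -23.40)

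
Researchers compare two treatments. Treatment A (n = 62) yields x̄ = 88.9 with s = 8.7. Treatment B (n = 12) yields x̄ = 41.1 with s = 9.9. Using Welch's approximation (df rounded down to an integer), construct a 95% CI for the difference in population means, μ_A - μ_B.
(41.23, 54.37)

Difference: x̄₁ - x̄₂ = 47.80
SE = √(s₁²/n₁ + s₂²/n₂) = √(8.7²/62 + 9.9²/12) = 3.0640
df = 14.48 → 14 (Welch–Satterthwaite, rounded down)
t* = 2.145

CI: 47.80 ± 2.145 · 3.0640 = 47.80 ± 6.57 = (41.23, 54.37)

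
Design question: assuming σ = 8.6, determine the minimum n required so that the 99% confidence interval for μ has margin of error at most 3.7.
n ≥ 36

For margin E ≤ 3.7:
n ≥ (z* · σ / E)²
n ≥ (2.576 · 8.6 / 3.7)²
n ≥ 35.85

Minimum n = 36 (rounding up)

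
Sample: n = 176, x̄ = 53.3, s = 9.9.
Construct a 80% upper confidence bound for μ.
μ ≤ 53.93

Upper bound (one-sided):
t* = 0.844 (one-sided for 80%)
Upper bound = x̄ + t* · s/√n = 53.3 + 0.844 · 9.9/√176 = 53.93

We are 80% confident that μ ≤ 53.93.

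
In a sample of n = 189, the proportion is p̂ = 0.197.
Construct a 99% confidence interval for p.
(0.122, 0.272)

Proportion CI:
SE = √(p̂(1-p̂)/n) = √(0.197 · 0.803 / 189) = 0.02893

z* = 2.576
Margin = z* · SE = 2.576 · 0.02893 = 0.0745

CI: 0.197 ± 0.0745 = (0.122, 0.272)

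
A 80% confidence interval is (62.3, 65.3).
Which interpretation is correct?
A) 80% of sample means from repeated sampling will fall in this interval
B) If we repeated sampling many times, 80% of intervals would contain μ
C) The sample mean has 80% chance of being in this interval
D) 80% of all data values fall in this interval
B

A) Wrong — coverage applies to intervals containing μ, not to future x̄ values.
B) Correct — this is the frequentist long-run coverage interpretation.
C) Wrong — x̄ is observed and sits in the interval by construction.
D) Wrong — a CI is about the parameter μ, not individual data values.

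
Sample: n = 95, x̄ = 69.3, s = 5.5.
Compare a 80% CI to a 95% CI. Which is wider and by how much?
95% CI is wider by 0.78

df = 94
80% CI: t* = 1.291, (68.57, 70.03), width = 2 · t* · s/√n = 1.46
95% CI: t* = 1.986, (68.18, 70.42), width = 2 · t* · s/√n = 2.24

The 95% CI is wider by 2.24 - 1.46 = 0.78.
Higher confidence requires a wider interval.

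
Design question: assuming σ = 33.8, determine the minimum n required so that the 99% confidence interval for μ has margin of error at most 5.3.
n ≥ 270

For margin E ≤ 5.3:
n ≥ (z* · σ / E)²
n ≥ (2.576 · 33.8 / 5.3)²
n ≥ 269.88

Minimum n = 270 (rounding up)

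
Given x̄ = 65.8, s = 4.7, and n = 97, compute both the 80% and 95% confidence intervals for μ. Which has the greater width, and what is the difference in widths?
95% CI is wider by 0.66

df = 96
80% CI: t* = 1.290, (65.18, 66.42), width = 2 · t* · s/√n = 1.23
95% CI: t* = 1.985, (64.85, 66.75), width = 2 · t* · s/√n = 1.89

The 95% CI is wider by 1.89 - 1.23 = 0.66.
Higher confidence requires a wider interval.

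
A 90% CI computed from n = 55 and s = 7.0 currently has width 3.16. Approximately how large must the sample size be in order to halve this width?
n ≈ 220

CI width ∝ 1/√n
To reduce width by factor 2, need √n to grow by 2 → need 2² = 4 times as many samples.

Current: n = 55, width = 3.16
New: n = 220, width ≈ 1.56

Width reduced by factor of 3.16/1.56 = 2.03.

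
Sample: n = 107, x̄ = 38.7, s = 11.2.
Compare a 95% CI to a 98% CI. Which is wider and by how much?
98% CI is wider by 0.82

df = 106
95% CI: t* = 1.983, (36.55, 40.85), width = 2 · t* · s/√n = 4.29
98% CI: t* = 2.362, (36.14, 41.26), width = 2 · t* · s/√n = 5.11

The 98% CI is wider by 5.11 - 4.29 = 0.82.
Higher confidence requires a wider interval.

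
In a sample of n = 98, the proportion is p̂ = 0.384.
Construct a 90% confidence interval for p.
(0.303, 0.465)

Proportion CI:
SE = √(p̂(1-p̂)/n) = √(0.384 · 0.616 / 98) = 0.04913

z* = 1.645
Margin = z* · SE = 1.645 · 0.04913 = 0.0808

CI: 0.384 ± 0.0808 = (0.303, 0.465)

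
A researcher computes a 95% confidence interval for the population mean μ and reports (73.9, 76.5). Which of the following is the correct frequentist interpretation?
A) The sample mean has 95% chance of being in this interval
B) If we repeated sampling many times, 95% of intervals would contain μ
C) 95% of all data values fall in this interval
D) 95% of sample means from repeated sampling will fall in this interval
B

A) Wrong — x̄ is observed and sits in the interval by construction.
B) Correct — this is the frequentist long-run coverage interpretation.
C) Wrong — a CI is about the parameter μ, not individual data values.
D) Wrong — coverage applies to intervals containing μ, not to future x̄ values.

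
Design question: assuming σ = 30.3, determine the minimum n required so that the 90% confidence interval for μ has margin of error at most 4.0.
n ≥ 156

For margin E ≤ 4.0:
n ≥ (z* · σ / E)²
n ≥ (1.645 · 30.3 / 4.0)²
n ≥ 155.27

Minimum n = 156 (rounding up)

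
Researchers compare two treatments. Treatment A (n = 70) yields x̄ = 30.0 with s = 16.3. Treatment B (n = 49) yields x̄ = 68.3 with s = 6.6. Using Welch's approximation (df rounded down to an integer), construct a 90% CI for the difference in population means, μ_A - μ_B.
(-41.90, -34.70)

Difference: x̄₁ - x̄₂ = -38.30
SE = √(s₁²/n₁ + s₂²/n₂) = √(16.3²/70 + 6.6²/49) = 2.1644
df = 97.42 → 97 (Welch–Satterthwaite, rounded down)
t* = 1.661

CI: -38.30 ± 1.661 · 2.1644 = -38.30 ± 3.60 = (-41.90, -34.70)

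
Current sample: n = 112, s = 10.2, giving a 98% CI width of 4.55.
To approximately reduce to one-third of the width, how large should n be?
n ≈ 1008

CI width ∝ 1/√n
To reduce width by factor 3, need √n to grow by 3 → need 3² = 9 times as many samples.

Current: n = 112, width = 4.55
New: n = 1008, width ≈ 1.50

Width reduced by factor of 4.55/1.50 = 3.03.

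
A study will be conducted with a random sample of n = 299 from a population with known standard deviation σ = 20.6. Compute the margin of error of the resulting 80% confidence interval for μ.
Margin of error = 1.53

Margin of error = z* · σ/√n
= 1.282 · 20.6/√299
= 1.282 · 20.6/17.2916
= 1.53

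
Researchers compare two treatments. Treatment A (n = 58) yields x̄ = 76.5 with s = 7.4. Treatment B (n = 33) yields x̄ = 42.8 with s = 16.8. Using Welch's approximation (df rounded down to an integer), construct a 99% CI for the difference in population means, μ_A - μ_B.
(25.35, 42.05)

Difference: x̄₁ - x̄₂ = 33.70
SE = √(s₁²/n₁ + s₂²/n₂) = √(7.4²/58 + 16.8²/33) = 3.0817
df = 39.19 → 39 (Welch–Satterthwaite, rounded down)
t* = 2.708

CI: 33.70 ± 2.708 · 3.0817 = 33.70 ± 8.35 = (25.35, 42.05)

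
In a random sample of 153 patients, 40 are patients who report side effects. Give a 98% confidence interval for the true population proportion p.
(0.179, 0.344)

Proportion CI:
p̂ = 40/153 = 0.26144
SE = √(p̂(1-p̂)/n) = √(0.26144 · 0.73856 / 153) = 0.03552

z* = 2.326
Margin = z* · SE = 2.326 · 0.03552 = 0.0826

CI: 0.26144 ± 0.0826 = (0.179, 0.344)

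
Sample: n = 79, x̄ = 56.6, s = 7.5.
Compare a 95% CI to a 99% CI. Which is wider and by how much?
99% CI is wider by 1.10

df = 78
95% CI: t* = 1.991, (54.92, 58.28), width = 2 · t* · s/√n = 3.36
99% CI: t* = 2.640, (54.37, 58.83), width = 2 · t* · s/√n = 4.46

The 99% CI is wider by 4.46 - 3.36 = 1.10.
Higher confidence requires a wider interval.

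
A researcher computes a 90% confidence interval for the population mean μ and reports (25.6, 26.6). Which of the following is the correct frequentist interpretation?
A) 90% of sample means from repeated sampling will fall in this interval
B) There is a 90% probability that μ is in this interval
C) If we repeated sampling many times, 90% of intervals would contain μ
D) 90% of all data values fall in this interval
C

A) Wrong — coverage applies to intervals containing μ, not to future x̄ values.
B) Wrong — μ is fixed; the randomness lives in the interval, not in μ.
C) Correct — this is the frequentist long-run coverage interpretation.
D) Wrong — a CI is about the parameter μ, not individual data values.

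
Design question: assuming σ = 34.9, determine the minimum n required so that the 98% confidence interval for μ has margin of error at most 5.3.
n ≥ 235

For margin E ≤ 5.3:
n ≥ (z* · σ / E)²
n ≥ (2.326 · 34.9 / 5.3)²
n ≥ 234.59

Minimum n = 235 (rounding up)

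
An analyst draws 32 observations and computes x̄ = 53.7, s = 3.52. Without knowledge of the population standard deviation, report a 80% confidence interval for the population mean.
(52.89, 54.51)

t-interval (σ unknown):
df = n - 1 = 31
t* = 1.309 for 80% confidence

Margin of error = t* · s/√n = 1.309 · 3.52/√32 = 0.81

CI: (52.89, 54.51)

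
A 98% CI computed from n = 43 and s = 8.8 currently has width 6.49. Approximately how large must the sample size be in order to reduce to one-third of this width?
n ≈ 387

CI width ∝ 1/√n
To reduce width by factor 3, need √n to grow by 3 → need 3² = 9 times as many samples.

Current: n = 43, width = 6.49
New: n = 387, width ≈ 2.09

Width reduced by factor of 6.49/2.09 = 3.11.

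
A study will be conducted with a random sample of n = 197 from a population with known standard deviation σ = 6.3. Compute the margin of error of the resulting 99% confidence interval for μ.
Margin of error = 1.16

Margin of error = z* · σ/√n
= 2.576 · 6.3/√197
= 2.576 · 6.3/14.0357
= 1.16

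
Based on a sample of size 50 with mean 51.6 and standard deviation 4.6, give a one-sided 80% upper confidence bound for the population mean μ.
μ ≤ 52.15

Upper bound (one-sided):
t* = 0.849 (one-sided for 80%)
Upper bound = x̄ + t* · s/√n = 51.6 + 0.849 · 4.6/√50 = 52.15

We are 80% confident that μ ≤ 52.15.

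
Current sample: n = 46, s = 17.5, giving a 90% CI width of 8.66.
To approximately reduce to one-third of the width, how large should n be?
n ≈ 414

CI width ∝ 1/√n
To reduce width by factor 3, need √n to grow by 3 → need 3² = 9 times as many samples.

Current: n = 46, width = 8.66
New: n = 414, width ≈ 2.84

Width reduced by factor of 8.66/2.84 = 3.05.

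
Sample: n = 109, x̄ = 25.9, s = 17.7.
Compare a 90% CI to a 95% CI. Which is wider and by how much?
95% CI is wider by 1.09

df = 108
90% CI: t* = 1.659, (23.09, 28.71), width = 2 · t* · s/√n = 5.63
95% CI: t* = 1.982, (22.54, 29.26), width = 2 · t* · s/√n = 6.72

The 95% CI is wider by 6.72 - 5.63 = 1.09.
Higher confidence requires a wider interval.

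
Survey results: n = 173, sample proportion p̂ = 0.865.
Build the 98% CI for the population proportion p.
(0.805, 0.925)

Proportion CI:
SE = √(p̂(1-p̂)/n) = √(0.865 · 0.135 / 173) = 0.02598

z* = 2.326
Margin = z* · SE = 2.326 · 0.02598 = 0.0604

CI: 0.865 ± 0.0604 = (0.805, 0.925)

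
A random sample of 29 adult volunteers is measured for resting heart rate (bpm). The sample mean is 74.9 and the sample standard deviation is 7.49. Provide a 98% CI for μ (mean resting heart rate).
(71.47, 78.33)

t-interval (σ unknown):
df = n - 1 = 28
t* = 2.467 for 98% confidence

Margin of error = t* · s/√n = 2.467 · 7.49/√29 = 3.43

CI: (71.47, 78.33)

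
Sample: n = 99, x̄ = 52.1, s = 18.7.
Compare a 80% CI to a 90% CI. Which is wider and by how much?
90% CI is wider by 1.39

df = 98
80% CI: t* = 1.290, (49.68, 54.52), width = 2 · t* · s/√n = 4.85
90% CI: t* = 1.661, (48.98, 55.22), width = 2 · t* · s/√n = 6.24

The 90% CI is wider by 6.24 - 4.85 = 1.39.
Higher confidence requires a wider interval.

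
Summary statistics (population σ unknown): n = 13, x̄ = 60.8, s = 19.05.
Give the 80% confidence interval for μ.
(53.64, 67.96)

t-interval (σ unknown):
df = n - 1 = 12
t* = 1.356 for 80% confidence

Margin of error = t* · s/√n = 1.356 · 19.05/√13 = 7.16

CI: (53.64, 67.96)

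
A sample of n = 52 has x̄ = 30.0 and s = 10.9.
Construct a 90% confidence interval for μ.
(27.47, 32.53)

t-interval (σ unknown):
df = n - 1 = 51
t* = 1.675 for 90% confidence

Margin of error = t* · s/√n = 1.675 · 10.9/√52 = 2.53

CI: (27.47, 32.53)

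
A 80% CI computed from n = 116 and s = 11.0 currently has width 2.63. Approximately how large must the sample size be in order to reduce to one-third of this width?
n ≈ 1044

CI width ∝ 1/√n
To reduce width by factor 3, need √n to grow by 3 → need 3² = 9 times as many samples.

Current: n = 116, width = 2.63
New: n = 1044, width ≈ 0.87

Width reduced by factor of 2.63/0.87 = 3.02.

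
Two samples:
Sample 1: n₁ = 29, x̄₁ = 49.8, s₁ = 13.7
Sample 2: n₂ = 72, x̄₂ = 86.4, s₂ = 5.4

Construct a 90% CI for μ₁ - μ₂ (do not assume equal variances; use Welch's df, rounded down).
(-41.05, -32.15)

Difference: x̄₁ - x̄₂ = -36.60
SE = √(s₁²/n₁ + s₂²/n₂) = √(13.7²/29 + 5.4²/72) = 2.6224
df = 31.57 → 31 (Welch–Satterthwaite, rounded down)
t* = 1.696

CI: -36.60 ± 1.696 · 2.6224 = -36.60 ± 4.45 = (-41.05, -32.15)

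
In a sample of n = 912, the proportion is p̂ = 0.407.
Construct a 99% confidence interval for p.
(0.365, 0.449)

Proportion CI:
SE = √(p̂(1-p̂)/n) = √(0.407 · 0.593 / 912) = 0.01627

z* = 2.576
Margin = z* · SE = 2.576 · 0.01627 = 0.0419

CI: 0.407 ± 0.0419 = (0.365, 0.449)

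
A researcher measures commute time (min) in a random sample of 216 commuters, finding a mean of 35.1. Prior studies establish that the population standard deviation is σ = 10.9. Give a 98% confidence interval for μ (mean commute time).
(33.37, 36.83)

z-interval (σ known):
z* = 2.326 for 98% confidence

Margin of error = z* · σ/√n = 2.326 · 10.9/√216 = 1.73

CI: (35.1 - 1.73, 35.1 + 1.73) = (33.37, 36.83)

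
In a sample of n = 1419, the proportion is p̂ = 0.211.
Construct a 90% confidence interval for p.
(0.193, 0.229)

Proportion CI:
SE = √(p̂(1-p̂)/n) = √(0.211 · 0.789 / 1419) = 0.01083

z* = 1.645
Margin = z* · SE = 1.645 · 0.01083 = 0.0178

CI: 0.211 ± 0.0178 = (0.193, 0.229)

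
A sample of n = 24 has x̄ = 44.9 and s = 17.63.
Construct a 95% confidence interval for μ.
(37.45, 52.35)

t-interval (σ unknown):
df = n - 1 = 23
t* = 2.069 for 95% confidence

Margin of error = t* · s/√n = 2.069 · 17.63/√24 = 7.45

CI: (37.45, 52.35)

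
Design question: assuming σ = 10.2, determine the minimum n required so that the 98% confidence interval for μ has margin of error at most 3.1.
n ≥ 59

For margin E ≤ 3.1:
n ≥ (z* · σ / E)²
n ≥ (2.326 · 10.2 / 3.1)²
n ≥ 58.57

Minimum n = 59 (rounding up)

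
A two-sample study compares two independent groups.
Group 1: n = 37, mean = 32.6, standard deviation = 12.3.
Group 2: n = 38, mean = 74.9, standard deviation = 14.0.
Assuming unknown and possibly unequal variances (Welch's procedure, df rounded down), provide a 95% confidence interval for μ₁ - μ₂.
(-48.36, -36.24)

Difference: x̄₁ - x̄₂ = -42.30
SE = √(s₁²/n₁ + s₂²/n₂) = √(12.3²/37 + 14.0²/38) = 3.0409
df = 72.25 → 72 (Welch–Satterthwaite, rounded down)
t* = 1.993

CI: -42.30 ± 1.993 · 3.0409 = -42.30 ± 6.06 = (-48.36, -36.24)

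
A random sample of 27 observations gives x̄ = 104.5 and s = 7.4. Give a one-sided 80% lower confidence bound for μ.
μ ≥ 103.28

Lower bound (one-sided):
t* = 0.856 (one-sided for 80%)
Lower bound = x̄ - t* · s/√n = 104.5 - 0.856 · 7.4/√27 = 103.28

We are 80% confident that μ ≥ 103.28.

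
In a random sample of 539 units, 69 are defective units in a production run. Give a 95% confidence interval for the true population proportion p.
(0.100, 0.156)

Proportion CI:
p̂ = 69/539 = 0.12801
SE = √(p̂(1-p̂)/n) = √(0.12801 · 0.87199 / 539) = 0.01439

z* = 1.960
Margin = z* · SE = 1.960 · 0.01439 = 0.0282

CI: 0.12801 ± 0.0282 = (0.100, 0.156)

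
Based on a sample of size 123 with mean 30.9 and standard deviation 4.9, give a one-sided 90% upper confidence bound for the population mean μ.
μ ≤ 31.47

Upper bound (one-sided):
t* = 1.289 (one-sided for 90%)
Upper bound = x̄ + t* · s/√n = 30.9 + 1.289 · 4.9/√123 = 31.47

We are 90% confident that μ ≤ 31.47.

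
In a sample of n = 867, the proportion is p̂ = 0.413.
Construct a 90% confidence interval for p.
(0.385, 0.441)

Proportion CI:
SE = √(p̂(1-p̂)/n) = √(0.413 · 0.587 / 867) = 0.01672

z* = 1.645
Margin = z* · SE = 1.645 · 0.01672 = 0.0275

CI: 0.413 ± 0.0275 = (0.385, 0.441)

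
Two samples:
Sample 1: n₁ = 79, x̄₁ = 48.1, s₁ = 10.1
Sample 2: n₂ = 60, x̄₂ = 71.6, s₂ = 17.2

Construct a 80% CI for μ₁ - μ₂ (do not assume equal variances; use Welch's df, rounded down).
(-26.72, -20.28)

Difference: x̄₁ - x̄₂ = -23.50
SE = √(s₁²/n₁ + s₂²/n₂) = √(10.1²/79 + 17.2²/60) = 2.4944
df = 89.32 → 89 (Welch–Satterthwaite, rounded down)
t* = 1.291

CI: -23.50 ± 1.291 · 2.4944 = -23.50 ± 3.22 = (-26.72, -20.28)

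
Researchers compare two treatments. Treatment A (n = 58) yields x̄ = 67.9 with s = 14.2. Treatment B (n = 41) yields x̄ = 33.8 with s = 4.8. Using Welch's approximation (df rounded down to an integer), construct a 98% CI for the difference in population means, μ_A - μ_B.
(29.32, 38.88)

Difference: x̄₁ - x̄₂ = 34.10
SE = √(s₁²/n₁ + s₂²/n₂) = √(14.2²/58 + 4.8²/41) = 2.0096
df = 74.16 → 74 (Welch–Satterthwaite, rounded down)
t* = 2.378

CI: 34.10 ± 2.378 · 2.0096 = 34.10 ± 4.78 = (29.32, 38.88)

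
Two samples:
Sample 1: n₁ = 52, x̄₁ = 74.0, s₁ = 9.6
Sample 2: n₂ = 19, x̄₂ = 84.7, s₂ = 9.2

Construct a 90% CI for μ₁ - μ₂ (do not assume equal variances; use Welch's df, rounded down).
(-14.92, -6.48)

Difference: x̄₁ - x̄₂ = -10.70
SE = √(s₁²/n₁ + s₂²/n₂) = √(9.6²/52 + 9.2²/19) = 2.4954
df = 33.31 → 33 (Welch–Satterthwaite, rounded down)
t* = 1.692

CI: -10.70 ± 1.692 · 2.4954 = -10.70 ± 4.22 = (-14.92, -6.48)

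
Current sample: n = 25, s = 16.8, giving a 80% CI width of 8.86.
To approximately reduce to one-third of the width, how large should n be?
n ≈ 225

CI width ∝ 1/√n
To reduce width by factor 3, need √n to grow by 3 → need 3² = 9 times as many samples.

Current: n = 25, width = 8.86
New: n = 225, width ≈ 2.88

Width reduced by factor of 8.86/2.88 = 3.08.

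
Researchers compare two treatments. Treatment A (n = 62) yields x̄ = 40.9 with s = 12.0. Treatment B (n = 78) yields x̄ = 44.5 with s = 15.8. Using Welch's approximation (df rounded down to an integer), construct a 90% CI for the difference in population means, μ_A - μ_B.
(-7.49, 0.29)

Difference: x̄₁ - x̄₂ = -3.60
SE = √(s₁²/n₁ + s₂²/n₂) = √(12.0²/62 + 15.8²/78) = 2.3501
df = 137.74 → 137 (Welch–Satterthwaite, rounded down)
t* = 1.656

CI: -3.60 ± 1.656 · 2.3501 = -3.60 ± 3.89 = (-7.49, 0.29)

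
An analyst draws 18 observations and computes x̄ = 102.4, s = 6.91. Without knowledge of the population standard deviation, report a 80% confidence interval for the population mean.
(100.23, 104.57)

t-interval (σ unknown):
df = n - 1 = 17
t* = 1.333 for 80% confidence

Margin of error = t* · s/√n = 1.333 · 6.91/√18 = 2.17

CI: (100.23, 104.57)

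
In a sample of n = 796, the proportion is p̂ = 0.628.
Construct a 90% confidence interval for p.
(0.600, 0.656)

Proportion CI:
SE = √(p̂(1-p̂)/n) = √(0.628 · 0.372 / 796) = 0.01713

z* = 1.645
Margin = z* · SE = 1.645 · 0.01713 = 0.0282

CI: 0.628 ± 0.0282 = (0.600, 0.656)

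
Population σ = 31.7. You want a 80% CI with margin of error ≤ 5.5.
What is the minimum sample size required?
n ≥ 55

For margin E ≤ 5.5:
n ≥ (z* · σ / E)²
n ≥ (1.282 · 31.7 / 5.5)²
n ≥ 54.60

Minimum n = 55 (rounding up)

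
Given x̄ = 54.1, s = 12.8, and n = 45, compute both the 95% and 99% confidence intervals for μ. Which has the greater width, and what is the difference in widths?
99% CI is wider by 2.58

df = 44
95% CI: t* = 2.015, (50.26, 57.94), width = 2 · t* · s/√n = 7.69
99% CI: t* = 2.692, (48.96, 59.24), width = 2 · t* · s/√n = 10.27

The 99% CI is wider by 10.27 - 7.69 = 2.58.
Higher confidence requires a wider interval.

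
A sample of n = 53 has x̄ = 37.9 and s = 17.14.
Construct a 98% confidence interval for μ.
(32.25, 43.55)

t-interval (σ unknown):
df = n - 1 = 52
t* = 2.400 for 98% confidence

Margin of error = t* · s/√n = 2.400 · 17.14/√53 = 5.65

CI: (32.25, 43.55)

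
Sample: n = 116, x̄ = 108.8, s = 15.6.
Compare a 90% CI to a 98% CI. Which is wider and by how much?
98% CI is wider by 2.03

df = 115
90% CI: t* = 1.658, (106.40, 111.20), width = 2 · t* · s/√n = 4.80
98% CI: t* = 2.359, (105.38, 112.22), width = 2 · t* · s/√n = 6.83

The 98% CI is wider by 6.83 - 4.80 = 2.03.
Higher confidence requires a wider interval.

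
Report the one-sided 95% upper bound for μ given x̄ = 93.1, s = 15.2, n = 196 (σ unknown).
μ ≤ 94.89

Upper bound (one-sided):
t* = 1.653 (one-sided for 95%)
Upper bound = x̄ + t* · s/√n = 93.1 + 1.653 · 15.2/√196 = 94.89

We are 95% confident that μ ≤ 94.89.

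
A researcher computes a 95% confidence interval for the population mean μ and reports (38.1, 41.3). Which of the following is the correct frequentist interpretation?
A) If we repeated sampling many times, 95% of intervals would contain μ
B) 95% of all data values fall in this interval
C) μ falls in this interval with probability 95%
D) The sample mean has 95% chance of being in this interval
A

A) Correct — this is the frequentist long-run coverage interpretation.
B) Wrong — a CI is about the parameter μ, not individual data values.
C) Wrong — μ is fixed; the randomness lives in the interval, not in μ.
D) Wrong — x̄ is observed and sits in the interval by construction.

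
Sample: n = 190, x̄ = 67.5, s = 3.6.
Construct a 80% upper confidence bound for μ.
μ ≤ 67.72

Upper bound (one-sided):
t* = 0.844 (one-sided for 80%)
Upper bound = x̄ + t* · s/√n = 67.5 + 0.844 · 3.6/√190 = 67.72

We are 80% confident that μ ≤ 67.72.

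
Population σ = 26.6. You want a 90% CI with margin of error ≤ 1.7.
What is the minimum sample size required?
n ≥ 663

For margin E ≤ 1.7:
n ≥ (z* · σ / E)²
n ≥ (1.645 · 26.6 / 1.7)²
n ≥ 662.52

Minimum n = 663 (rounding up)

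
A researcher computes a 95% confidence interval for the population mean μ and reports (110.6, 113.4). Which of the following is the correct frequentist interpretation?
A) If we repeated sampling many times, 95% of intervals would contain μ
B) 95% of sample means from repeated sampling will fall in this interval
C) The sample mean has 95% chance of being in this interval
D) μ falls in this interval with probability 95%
A

A) Correct — this is the frequentist long-run coverage interpretation.
B) Wrong — coverage applies to intervals containing μ, not to future x̄ values.
C) Wrong — x̄ is observed and sits in the interval by construction.
D) Wrong — μ is fixed; the randomness lives in the interval, not in μ.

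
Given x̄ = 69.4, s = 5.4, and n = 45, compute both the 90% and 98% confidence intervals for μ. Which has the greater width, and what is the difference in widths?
98% CI is wider by 1.19

df = 44
90% CI: t* = 1.680, (68.05, 70.75), width = 2 · t* · s/√n = 2.70
98% CI: t* = 2.414, (67.46, 71.34), width = 2 · t* · s/√n = 3.89

The 98% CI is wider by 3.89 - 2.70 = 1.19.
Higher confidence requires a wider interval.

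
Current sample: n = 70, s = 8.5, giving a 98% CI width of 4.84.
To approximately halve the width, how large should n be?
n ≈ 280

CI width ∝ 1/√n
To reduce width by factor 2, need √n to grow by 2 → need 2² = 4 times as many samples.

Current: n = 70, width = 4.84
New: n = 280, width ≈ 2.38

Width reduced by factor of 4.84/2.38 = 2.03.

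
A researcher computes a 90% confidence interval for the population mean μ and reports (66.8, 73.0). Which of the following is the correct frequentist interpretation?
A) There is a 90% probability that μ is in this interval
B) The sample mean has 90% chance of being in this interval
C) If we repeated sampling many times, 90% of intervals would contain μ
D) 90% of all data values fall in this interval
C

A) Wrong — μ is fixed; the randomness lives in the interval, not in μ.
B) Wrong — x̄ is observed and sits in the interval by construction.
C) Correct — this is the frequentist long-run coverage interpretation.
D) Wrong — a CI is about the parameter μ, not individual data values.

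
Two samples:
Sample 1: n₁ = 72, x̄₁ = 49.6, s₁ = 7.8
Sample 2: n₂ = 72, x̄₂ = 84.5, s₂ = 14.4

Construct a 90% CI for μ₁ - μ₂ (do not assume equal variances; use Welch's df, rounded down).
(-38.10, -31.70)

Difference: x̄₁ - x̄₂ = -34.90
SE = √(s₁²/n₁ + s₂²/n₂) = √(7.8²/72 + 14.4²/72) = 1.9300
df = 109.36 → 109 (Welch–Satterthwaite, rounded down)
t* = 1.659

CI: -34.90 ± 1.659 · 1.9300 = -34.90 ± 3.20 = (-38.10, -31.70)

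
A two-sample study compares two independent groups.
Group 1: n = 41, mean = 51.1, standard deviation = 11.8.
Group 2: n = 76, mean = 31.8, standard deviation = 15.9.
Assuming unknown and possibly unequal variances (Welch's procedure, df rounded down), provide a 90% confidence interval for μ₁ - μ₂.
(15.00, 23.60)

Difference: x̄₁ - x̄₂ = 19.30
SE = √(s₁²/n₁ + s₂²/n₂) = √(11.8²/41 + 15.9²/76) = 2.5928
df = 103.68 → 103 (Welch–Satterthwaite, rounded down)
t* = 1.660

CI: 19.30 ± 1.660 · 2.5928 = 19.30 ± 4.30 = (15.00, 23.60)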